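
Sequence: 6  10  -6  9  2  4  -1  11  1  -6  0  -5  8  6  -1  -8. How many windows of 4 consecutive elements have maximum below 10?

6 10 -6 9 → max 10
10 -6 9 2 → max 10
-6 9 2 4 → max 9  < 10 ✓
9 2 4 -1 → max 9  < 10 ✓
2 4 -1 11 → max 11
4 -1 11 1 → max 11
-1 11 1 -6 → max 11
11 1 -6 0 → max 11
1 -6 0 -5 → max 1  < 10 ✓
-6 0 -5 8 → max 8  < 10 ✓
0 -5 8 6 → max 8  < 10 ✓
-5 8 6 -1 → max 8  < 10 ✓
8 6 -1 -8 → max 8  < 10 ✓
7 windows satisfy the condition.

7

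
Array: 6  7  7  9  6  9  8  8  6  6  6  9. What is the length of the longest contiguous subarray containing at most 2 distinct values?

5

add 6: window [6] (1 distinct), len 1
add 7: window [6, 7] (2 distinct), len 2
add 7: window [6, 7, 7] (2 distinct), len 3
add 9: window [7, 7, 9] (2 distinct), len 3
add 6: window [9, 6] (2 distinct), len 2
add 9: window [9, 6, 9] (2 distinct), len 3
add 8: window [9, 8] (2 distinct), len 2
add 8: window [9, 8, 8] (2 distinct), len 3
add 6: window [8, 8, 6] (2 distinct), len 3
add 6: window [8, 8, 6, 6] (2 distinct), len 4
add 6: window [8, 8, 6, 6, 6] (2 distinct), len 5
add 9: window [6, 6, 6, 9] (2 distinct), len 4
Longest length with ≤2 distinct: 5.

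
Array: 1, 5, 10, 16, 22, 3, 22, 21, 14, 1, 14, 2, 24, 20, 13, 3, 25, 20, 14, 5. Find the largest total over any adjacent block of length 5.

[1, 5, 10, 16, 22] → sum 54
[5, 10, 16, 22, 3] → sum 56
[10, 16, 22, 3, 22] → sum 73
[16, 22, 3, 22, 21] → sum 84
[22, 3, 22, 21, 14] → sum 82
[3, 22, 21, 14, 1] → sum 61
[22, 21, 14, 1, 14] → sum 72
[21, 14, 1, 14, 2] → sum 52
[14, 1, 14, 2, 24] → sum 55
[1, 14, 2, 24, 20] → sum 61
[14, 2, 24, 20, 13] → sum 73
[2, 24, 20, 13, 3] → sum 62
[24, 20, 13, 3, 25] → sum 85
[20, 13, 3, 25, 20] → sum 81
[13, 3, 25, 20, 14] → sum 75
[3, 25, 20, 14, 5] → sum 67
Largest of these is 85.

85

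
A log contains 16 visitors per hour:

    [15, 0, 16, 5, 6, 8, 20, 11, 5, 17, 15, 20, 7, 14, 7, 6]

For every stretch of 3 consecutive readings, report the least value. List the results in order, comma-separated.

Sliding a size-3 window across the 16 values:
15 0 16 → min 0
0 16 5 → min 0
16 5 6 → min 5
5 6 8 → min 5
6 8 20 → min 6
8 20 11 → min 8
20 11 5 → min 5
11 5 17 → min 5
5 17 15 → min 5
17 15 20 → min 15
15 20 7 → min 7
20 7 14 → min 7
7 14 7 → min 7
14 7 6 → min 6

0, 0, 5, 5, 6, 8, 5, 5, 5, 15, 7, 7, 7, 6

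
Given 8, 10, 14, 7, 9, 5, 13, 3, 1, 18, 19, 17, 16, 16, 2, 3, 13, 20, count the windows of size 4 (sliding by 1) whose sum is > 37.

8

(8, 10, 14, 7) → sum 39  > 37 ✓
(10, 14, 7, 9) → sum 40  > 37 ✓
(14, 7, 9, 5) → sum 35
(7, 9, 5, 13) → sum 34
(9, 5, 13, 3) → sum 30
(5, 13, 3, 1) → sum 22
(13, 3, 1, 18) → sum 35
(3, 1, 18, 19) → sum 41  > 37 ✓
(1, 18, 19, 17) → sum 55  > 37 ✓
(18, 19, 17, 16) → sum 70  > 37 ✓
(19, 17, 16, 16) → sum 68  > 37 ✓
(17, 16, 16, 2) → sum 51  > 37 ✓
(16, 16, 2, 3) → sum 37
(16, 2, 3, 13) → sum 34
(2, 3, 13, 20) → sum 38  > 37 ✓
8 windows satisfy the condition.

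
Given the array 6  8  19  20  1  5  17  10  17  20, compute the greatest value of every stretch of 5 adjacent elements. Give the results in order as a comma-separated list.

20, 20, 20, 20, 17, 20

[6, 8, 19, 20, 1] → max 20
[8, 19, 20, 1, 5] → max 20
[19, 20, 1, 5, 17] → max 20
[20, 1, 5, 17, 10] → max 20
[1, 5, 17, 10, 17] → max 17
[5, 17, 10, 17, 20] → max 20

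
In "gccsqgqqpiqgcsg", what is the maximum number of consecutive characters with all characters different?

6

add g: [g] len 1
add c: [g, c] len 2
add c (repeat c, move left end past it): [c] len 1
add s: [c, s] len 2
add q: [c, s, q] len 3
add g: [c, s, q, g] len 4
add q (repeat q, move left end past it): [g, q] len 2
add q (repeat q, move left end past it): [q] len 1
add p: [q, p] len 2
add i: [q, p, i] len 3
add q (repeat q, move left end past it): [p, i, q] len 3
add g: [p, i, q, g] len 4
add c: [p, i, q, g, c] len 5
add s: [p, i, q, g, c, s] len 6
add g (repeat g, move left end past it): [c, s, g] len 3
Longest all-distinct length: 6.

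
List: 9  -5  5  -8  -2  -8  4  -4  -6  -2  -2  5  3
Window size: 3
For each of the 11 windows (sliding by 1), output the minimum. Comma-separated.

(9, -5, 5) → min -5
(-5, 5, -8) → min -8
(5, -8, -2) → min -8
(-8, -2, -8) → min -8
(-2, -8, 4) → min -8
(-8, 4, -4) → min -8
(4, -4, -6) → min -6
(-4, -6, -2) → min -6
(-6, -2, -2) → min -6
(-2, -2, 5) → min -2
(-2, 5, 3) → min -2

-5, -8, -8, -8, -8, -8, -6, -6, -6, -2, -2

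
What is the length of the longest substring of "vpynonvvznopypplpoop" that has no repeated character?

6

add v: [v] len 1
add p: [v, p] len 2
add y: [v, p, y] len 3
add n: [v, p, y, n] len 4
add o: [v, p, y, n, o] len 5
add n (repeat n, move left end past it): [o, n] len 2
add v: [o, n, v] len 3
add v (repeat v, move left end past it): [v] len 1
add z: [v, z] len 2
add n: [v, z, n] len 3
add o: [v, z, n, o] len 4
add p: [v, z, n, o, p] len 5
add y: [v, z, n, o, p, y] len 6
add p (repeat p, move left end past it): [y, p] len 2
add p (repeat p, move left end past it): [p] len 1
add l: [p, l] len 2
add p (repeat p, move left end past it): [l, p] len 2
add o: [l, p, o] len 3
add o (repeat o, move left end past it): [o] len 1
add p: [o, p] len 2
Longest all-distinct length: 6.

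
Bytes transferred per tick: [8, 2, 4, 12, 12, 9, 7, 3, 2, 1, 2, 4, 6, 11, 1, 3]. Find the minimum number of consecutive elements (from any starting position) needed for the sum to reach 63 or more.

11

add 8: running sum 8 < 63
add 2: running sum 10 < 63
add 4: running sum 14 < 63
add 12: running sum 26 < 63
add 12: running sum 38 < 63
add 9: running sum 47 < 63
add 7: running sum 54 < 63
add 3: running sum 57 < 63
add 2: running sum 59 < 63
add 1: running sum 60 < 63
add 2: running sum 62 < 63
add 4: shortest ending here [8, 2, 4, 12, 12, 9, 7, 3, 2, 1, 2, 4] sum 66, len 12
add 6: shortest ending here [2, 4, 12, 12, 9, 7, 3, 2, 1, 2, 4, 6] sum 64, len 12
add 11: shortest ending here [12, 12, 9, 7, 3, 2, 1, 2, 4, 6, 11] sum 69, len 11
add 1: shortest ending here [12, 12, 9, 7, 3, 2, 1, 2, 4, 6, 11, 1] sum 70, len 12
add 3: shortest ending here [12, 12, 9, 7, 3, 2, 1, 2, 4, 6, 11, 1, 3] sum 73, len 13
Shortest qualifying length: 11.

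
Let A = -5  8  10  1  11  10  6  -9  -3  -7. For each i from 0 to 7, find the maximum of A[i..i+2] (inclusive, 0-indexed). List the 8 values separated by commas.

10, 10, 11, 11, 11, 10, 6, -3

(-5, 8, 10) → max 10
(8, 10, 1) → max 10
(10, 1, 11) → max 11
(1, 11, 10) → max 11
(11, 10, 6) → max 11
(10, 6, -9) → max 10
(6, -9, -3) → max 6
(-9, -3, -7) → max -3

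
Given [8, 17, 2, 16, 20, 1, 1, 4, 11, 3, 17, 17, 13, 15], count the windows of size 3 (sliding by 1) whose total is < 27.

4

[8, 17, 2] → sum 27
[17, 2, 16] → sum 35
[2, 16, 20] → sum 38
[16, 20, 1] → sum 37
[20, 1, 1] → sum 22  < 27 ✓
[1, 1, 4] → sum 6  < 27 ✓
[1, 4, 11] → sum 16  < 27 ✓
[4, 11, 3] → sum 18  < 27 ✓
[11, 3, 17] → sum 31
[3, 17, 17] → sum 37
[17, 17, 13] → sum 47
[17, 13, 15] → sum 45
4 windows satisfy the condition.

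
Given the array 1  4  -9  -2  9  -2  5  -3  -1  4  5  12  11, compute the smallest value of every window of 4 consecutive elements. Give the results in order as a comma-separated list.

1 4 -9 -2 → min -9
4 -9 -2 9 → min -9
-9 -2 9 -2 → min -9
-2 9 -2 5 → min -2
9 -2 5 -3 → min -3
-2 5 -3 -1 → min -3
5 -3 -1 4 → min -3
-3 -1 4 5 → min -3
-1 4 5 12 → min -1
4 5 12 11 → min 4

-9, -9, -9, -2, -3, -3, -3, -3, -1, 4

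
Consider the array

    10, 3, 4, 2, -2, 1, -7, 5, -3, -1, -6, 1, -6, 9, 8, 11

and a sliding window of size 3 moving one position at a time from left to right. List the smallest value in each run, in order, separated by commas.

10 3 4 → min 3
3 4 2 → min 2
4 2 -2 → min -2
2 -2 1 → min -2
-2 1 -7 → min -7
1 -7 5 → min -7
-7 5 -3 → min -7
5 -3 -1 → min -3
-3 -1 -6 → min -6
-1 -6 1 → min -6
-6 1 -6 → min -6
1 -6 9 → min -6
-6 9 8 → min -6
9 8 11 → min 8

3, 2, -2, -2, -7, -7, -7, -3, -6, -6, -6, -6, -6, 8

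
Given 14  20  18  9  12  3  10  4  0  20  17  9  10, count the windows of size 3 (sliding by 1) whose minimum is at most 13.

14 20 18 → min 14
20 18 9 → min 9  ≤ 13 ✓
18 9 12 → min 9  ≤ 13 ✓
9 12 3 → min 3  ≤ 13 ✓
12 3 10 → min 3  ≤ 13 ✓
3 10 4 → min 3  ≤ 13 ✓
10 4 0 → min 0  ≤ 13 ✓
4 0 20 → min 0  ≤ 13 ✓
0 20 17 → min 0  ≤ 13 ✓
20 17 9 → min 9  ≤ 13 ✓
17 9 10 → min 9  ≤ 13 ✓
10 windows satisfy the condition.

10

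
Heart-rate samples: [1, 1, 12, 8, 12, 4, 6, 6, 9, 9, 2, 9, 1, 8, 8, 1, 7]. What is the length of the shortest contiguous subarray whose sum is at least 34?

Extend right; whenever the sum reaches 34, record the length and shrink from the left:
add 1: running sum 1 < 34
add 1: running sum 2 < 34
add 12: running sum 14 < 34
add 8: running sum 22 < 34
end 4: [1, 1, 12, 8, 12] sum 34, len 5
end 5: [12, 8, 12, 4] sum 36, len 4
end 6: [12, 8, 12, 4, 6] sum 42, len 5
end 7: [8, 12, 4, 6, 6] sum 36, len 5
end 8: [12, 4, 6, 6, 9] sum 37, len 5
end 9: [4, 6, 6, 9, 9] sum 34, len 5
end 10: [4, 6, 6, 9, 9, 2] sum 36, len 6
end 11: [6, 9, 9, 2, 9] sum 35, len 5
end 12: [6, 9, 9, 2, 9, 1] sum 36, len 6
end 13: [9, 9, 2, 9, 1, 8] sum 38, len 6
end 14: [9, 2, 9, 1, 8, 8] sum 37, len 6
end 15: [9, 2, 9, 1, 8, 8, 1] sum 38, len 7
end 16: [9, 1, 8, 8, 1, 7] sum 34, len 6
Shortest qualifying length: 4.

4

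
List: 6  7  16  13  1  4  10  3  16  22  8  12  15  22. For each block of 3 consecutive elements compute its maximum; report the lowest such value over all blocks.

10

[6, 7, 16] → max 16
[7, 16, 13] → max 16
[16, 13, 1] → max 16
[13, 1, 4] → max 13
[1, 4, 10] → max 10
[4, 10, 3] → max 10
[10, 3, 16] → max 16
[3, 16, 22] → max 22
[16, 22, 8] → max 22
[22, 8, 12] → max 22
[8, 12, 15] → max 15
[12, 15, 22] → max 22
Lowest of these is 10.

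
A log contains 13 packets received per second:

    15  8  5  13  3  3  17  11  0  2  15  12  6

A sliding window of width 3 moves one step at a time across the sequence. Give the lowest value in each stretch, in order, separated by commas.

5, 5, 3, 3, 3, 3, 0, 0, 0, 2, 6

Sliding a size-3 window across the 13 values:
15 8 5 → min 5
8 5 13 → min 5
5 13 3 → min 3
13 3 3 → min 3
3 3 17 → min 3
3 17 11 → min 3
17 11 0 → min 0
11 0 2 → min 0
0 2 15 → min 0
2 15 12 → min 2
15 12 6 → min 6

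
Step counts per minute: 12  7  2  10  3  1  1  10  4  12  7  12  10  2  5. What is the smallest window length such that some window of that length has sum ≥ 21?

add 12: running sum 12 < 21
add 7: running sum 19 < 21
add 2: shortest ending here [12, 7, 2] sum 21, len 3
add 10: shortest ending here [12, 7, 2, 10] sum 31, len 4
add 3: shortest ending here [7, 2, 10, 3] sum 22, len 4
add 1: shortest ending here [7, 2, 10, 3, 1] sum 23, len 5
add 1: shortest ending here [7, 2, 10, 3, 1, 1] sum 24, len 6
add 10: shortest ending here [10, 3, 1, 1, 10] sum 25, len 5
add 4: shortest ending here [10, 3, 1, 1, 10, 4] sum 29, len 6
add 12: shortest ending here [10, 4, 12] sum 26, len 3
add 7: shortest ending here [4, 12, 7] sum 23, len 3
add 12: shortest ending here [12, 7, 12] sum 31, len 3
add 10: shortest ending here [12, 10] sum 22, len 2
add 2: shortest ending here [12, 10, 2] sum 24, len 3
add 5: shortest ending here [12, 10, 2, 5] sum 29, len 4
Shortest qualifying length: 2.

2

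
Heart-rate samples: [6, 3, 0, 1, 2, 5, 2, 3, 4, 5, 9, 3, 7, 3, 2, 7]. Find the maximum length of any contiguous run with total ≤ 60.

Extend to the right; shrink from the left whenever the sum exceeds 60:
add 6: [6] sum 6, len 1
add 3: [6, 3] sum 9, len 2
add 0: [6, 3, 0] sum 9, len 3
add 1: [6, 3, 0, 1] sum 10, len 4
add 2: [6, 3, 0, 1, 2] sum 12, len 5
add 5: [6, 3, 0, 1, 2, 5] sum 17, len 6
add 2: [6, 3, 0, 1, 2, 5, 2] sum 19, len 7
add 3: [6, 3, 0, 1, 2, 5, 2, 3] sum 22, len 8
add 4: [6, 3, 0, 1, 2, 5, 2, 3, 4] sum 26, len 9
add 5: [6, 3, 0, 1, 2, 5, 2, 3, 4, 5] sum 31, len 10
add 9: [6, 3, 0, 1, 2, 5, 2, 3, 4, 5, 9] sum 40, len 11
add 3: [6, 3, 0, 1, 2, 5, 2, 3, 4, 5, 9, 3] sum 43, len 12
add 7: [6, 3, 0, 1, 2, 5, 2, 3, 4, 5, 9, 3, 7] sum 50, len 13
add 3: [6, 3, 0, 1, 2, 5, 2, 3, 4, 5, 9, 3, 7, 3] sum 53, len 14
add 2: [6, 3, 0, 1, 2, 5, 2, 3, 4, 5, 9, 3, 7, 3, 2] sum 55, len 15
add 7: [3, 0, 1, 2, 5, 2, 3, 4, 5, 9, 3, 7, 3, 2, 7] sum 56, len 15
Longest length seen: 15.

15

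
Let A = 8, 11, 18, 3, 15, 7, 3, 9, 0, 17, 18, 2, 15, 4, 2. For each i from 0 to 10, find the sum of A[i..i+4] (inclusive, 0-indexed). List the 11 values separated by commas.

55, 54, 46, 37, 34, 36, 47, 46, 52, 56, 41

(8, 11, 18, 3, 15) → sum 55
(11, 18, 3, 15, 7) → sum 54
(18, 3, 15, 7, 3) → sum 46
(3, 15, 7, 3, 9) → sum 37
(15, 7, 3, 9, 0) → sum 34
(7, 3, 9, 0, 17) → sum 36
(3, 9, 0, 17, 18) → sum 47
(9, 0, 17, 18, 2) → sum 46
(0, 17, 18, 2, 15) → sum 52
(17, 18, 2, 15, 4) → sum 56
(18, 2, 15, 4, 2) → sum 41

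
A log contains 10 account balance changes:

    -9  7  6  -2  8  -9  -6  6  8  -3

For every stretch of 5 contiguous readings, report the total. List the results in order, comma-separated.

-9 7 6 -2 8 → sum 10
7 6 -2 8 -9 → sum 10
6 -2 8 -9 -6 → sum -3
-2 8 -9 -6 6 → sum -3
8 -9 -6 6 8 → sum 7
-9 -6 6 8 -3 → sum -4

10, 10, -3, -3, 7, -4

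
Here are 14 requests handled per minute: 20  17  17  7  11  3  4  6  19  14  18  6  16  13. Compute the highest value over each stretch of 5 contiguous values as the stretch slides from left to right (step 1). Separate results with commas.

(20, 17, 17, 7, 11) → max 20
(17, 17, 7, 11, 3) → max 17
(17, 7, 11, 3, 4) → max 17
(7, 11, 3, 4, 6) → max 11
(11, 3, 4, 6, 19) → max 19
(3, 4, 6, 19, 14) → max 19
(4, 6, 19, 14, 18) → max 19
(6, 19, 14, 18, 6) → max 19
(19, 14, 18, 6, 16) → max 19
(14, 18, 6, 16, 13) → max 18

20, 17, 17, 11, 19, 19, 19, 19, 19, 18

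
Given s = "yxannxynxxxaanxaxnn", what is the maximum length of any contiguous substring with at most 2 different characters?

5

Extend right; when distinct count exceeds 2, shrink from the left:
[y] 1 distinct, len 1
[y, x] 2 distinct, len 2
[x, a] 2 distinct, len 2
[a, n] 2 distinct, len 2
[a, n, n] 2 distinct, len 3
[n, n, x] 2 distinct, len 3
[x, y] 2 distinct, len 2
[y, n] 2 distinct, len 2
[n, x] 2 distinct, len 2
[n, x, x] 2 distinct, len 3
[n, x, x, x] 2 distinct, len 4
[x, x, x, a] 2 distinct, len 4
[x, x, x, a, a] 2 distinct, len 5
[a, a, n] 2 distinct, len 3
[n, x] 2 distinct, len 2
[x, a] 2 distinct, len 2
[x, a, x] 2 distinct, len 3
[x, n] 2 distinct, len 2
[x, n, n] 2 distinct, len 3
Longest length with ≤2 distinct: 5.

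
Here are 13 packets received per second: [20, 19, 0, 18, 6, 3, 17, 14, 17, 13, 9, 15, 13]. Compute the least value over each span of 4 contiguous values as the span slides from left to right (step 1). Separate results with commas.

0, 0, 0, 3, 3, 3, 13, 9, 9, 9

[20, 19, 0, 18] → min 0
[19, 0, 18, 6] → min 0
[0, 18, 6, 3] → min 0
[18, 6, 3, 17] → min 3
[6, 3, 17, 14] → min 3
[3, 17, 14, 17] → min 3
[17, 14, 17, 13] → min 13
[14, 17, 13, 9] → min 9
[17, 13, 9, 15] → min 9
[13, 9, 15, 13] → min 9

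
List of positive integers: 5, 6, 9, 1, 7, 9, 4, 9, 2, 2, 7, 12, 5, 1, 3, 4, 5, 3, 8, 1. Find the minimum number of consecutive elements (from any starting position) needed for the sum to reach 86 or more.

Extend right; whenever the sum reaches 86, record the length and shrink from the left:
add 5: running sum 5 < 86
add 6: running sum 11 < 86
add 9: running sum 20 < 86
add 1: running sum 21 < 86
add 7: running sum 28 < 86
add 9: running sum 37 < 86
add 4: running sum 41 < 86
add 9: running sum 50 < 86
add 2: running sum 52 < 86
add 2: running sum 54 < 86
add 7: running sum 61 < 86
add 12: running sum 73 < 86
add 5: running sum 78 < 86
add 1: running sum 79 < 86
add 3: running sum 82 < 86
add 4: shortest ending here [5, 6, 9, 1, 7, 9, 4, 9, 2, 2, 7, 12, 5, 1, 3, 4] sum 86, len 16
add 5: shortest ending here [6, 9, 1, 7, 9, 4, 9, 2, 2, 7, 12, 5, 1, 3, 4, 5] sum 86, len 16
add 3: shortest ending here [6, 9, 1, 7, 9, 4, 9, 2, 2, 7, 12, 5, 1, 3, 4, 5, 3] sum 89, len 17
add 8: shortest ending here [9, 1, 7, 9, 4, 9, 2, 2, 7, 12, 5, 1, 3, 4, 5, 3, 8] sum 91, len 17
add 1: shortest ending here [9, 1, 7, 9, 4, 9, 2, 2, 7, 12, 5, 1, 3, 4, 5, 3, 8, 1] sum 92, len 18
Shortest qualifying length: 16.

16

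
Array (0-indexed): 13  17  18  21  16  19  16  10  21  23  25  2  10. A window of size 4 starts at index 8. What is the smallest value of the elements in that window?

Elements at indices 8..11: 21, 23, 25, 2
min(21, 23, 25, 2) = 2

2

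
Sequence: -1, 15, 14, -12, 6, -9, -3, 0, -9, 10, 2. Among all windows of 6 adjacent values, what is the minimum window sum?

(-1, 15, 14, -12, 6, -9) → sum 13
(15, 14, -12, 6, -9, -3) → sum 11
(14, -12, 6, -9, -3, 0) → sum -4
(-12, 6, -9, -3, 0, -9) → sum -27
(6, -9, -3, 0, -9, 10) → sum -5
(-9, -3, 0, -9, 10, 2) → sum -9
Minimum of these is -27.

-27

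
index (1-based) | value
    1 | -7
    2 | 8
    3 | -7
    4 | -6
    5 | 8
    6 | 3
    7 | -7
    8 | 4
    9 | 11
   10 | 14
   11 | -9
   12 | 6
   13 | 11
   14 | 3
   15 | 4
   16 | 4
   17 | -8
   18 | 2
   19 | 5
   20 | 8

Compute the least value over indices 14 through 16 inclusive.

Elements at indices 14..16: 3, 4, 4
min(3, 4, 4) = 3

3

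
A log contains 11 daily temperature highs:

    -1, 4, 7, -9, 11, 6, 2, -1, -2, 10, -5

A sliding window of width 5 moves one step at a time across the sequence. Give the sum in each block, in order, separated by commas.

(-1, 4, 7, -9, 11) → sum 12
(4, 7, -9, 11, 6) → sum 19
(7, -9, 11, 6, 2) → sum 17
(-9, 11, 6, 2, -1) → sum 9
(11, 6, 2, -1, -2) → sum 16
(6, 2, -1, -2, 10) → sum 15
(2, -1, -2, 10, -5) → sum 4

12, 19, 17, 9, 16, 15, 4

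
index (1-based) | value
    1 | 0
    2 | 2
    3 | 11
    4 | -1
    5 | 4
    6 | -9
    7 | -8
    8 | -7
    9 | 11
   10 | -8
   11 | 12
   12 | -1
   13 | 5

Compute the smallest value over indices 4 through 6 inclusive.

-9

Elements at indices 4..6: -1, 4, -9
min(-1, 4, -9) = -9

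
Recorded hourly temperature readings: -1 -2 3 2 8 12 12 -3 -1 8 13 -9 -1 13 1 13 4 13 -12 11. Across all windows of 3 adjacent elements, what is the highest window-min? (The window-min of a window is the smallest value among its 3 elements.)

Window mins for each of the 18 positions:
-1 -2 3 → min -2
-2 3 2 → min -2
3 2 8 → min 2
2 8 12 → min 2
8 12 12 → min 8
12 12 -3 → min -3
12 -3 -1 → min -3
-3 -1 8 → min -3
-1 8 13 → min -1
8 13 -9 → min -9
13 -9 -1 → min -9
-9 -1 13 → min -9
-1 13 1 → min -1
13 1 13 → min 1
1 13 4 → min 1
13 4 13 → min 4
4 13 -12 → min -12
13 -12 11 → min -12
Highest of these is 8.

8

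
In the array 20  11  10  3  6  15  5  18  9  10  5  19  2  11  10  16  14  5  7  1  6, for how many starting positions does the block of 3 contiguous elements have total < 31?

10

20 11 10 → sum 41
11 10 3 → sum 24  < 31 ✓
10 3 6 → sum 19  < 31 ✓
3 6 15 → sum 24  < 31 ✓
6 15 5 → sum 26  < 31 ✓
15 5 18 → sum 38
5 18 9 → sum 32
18 9 10 → sum 37
9 10 5 → sum 24  < 31 ✓
10 5 19 → sum 34
5 19 2 → sum 26  < 31 ✓
19 2 11 → sum 32
2 11 10 → sum 23  < 31 ✓
11 10 16 → sum 37
10 16 14 → sum 40
16 14 5 → sum 35
14 5 7 → sum 26  < 31 ✓
5 7 1 → sum 13  < 31 ✓
7 1 6 → sum 14  < 31 ✓
10 windows satisfy the condition.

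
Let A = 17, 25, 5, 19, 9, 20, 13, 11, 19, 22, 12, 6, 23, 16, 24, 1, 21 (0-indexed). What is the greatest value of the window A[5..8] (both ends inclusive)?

Elements at indices 5..8: 20, 13, 11, 19
max(20, 13, 11, 19) = 20

20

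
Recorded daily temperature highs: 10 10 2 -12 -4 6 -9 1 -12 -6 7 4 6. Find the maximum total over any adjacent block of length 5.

6

10 10 2 -12 -4 → sum 6
10 2 -12 -4 6 → sum 2
2 -12 -4 6 -9 → sum -17
-12 -4 6 -9 1 → sum -18
-4 6 -9 1 -12 → sum -18
6 -9 1 -12 -6 → sum -20
-9 1 -12 -6 7 → sum -19
1 -12 -6 7 4 → sum -6
-12 -6 7 4 6 → sum -1
Maximum of these is 6.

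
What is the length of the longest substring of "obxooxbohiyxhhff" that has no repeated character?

6

add o: [o] len 1
add b: [o, b] len 2
add x: [o, b, x] len 3
add o (repeat o, move left end past it): [b, x, o] len 3
add o (repeat o, move left end past it): [o] len 1
add x: [o, x] len 2
add b: [o, x, b] len 3
add o (repeat o, move left end past it): [x, b, o] len 3
add h: [x, b, o, h] len 4
add i: [x, b, o, h, i] len 5
add y: [x, b, o, h, i, y] len 6
add x (repeat x, move left end past it): [b, o, h, i, y, x] len 6
add h (repeat h, move left end past it): [i, y, x, h] len 4
add h (repeat h, move left end past it): [h] len 1
add f: [h, f] len 2
add f (repeat f, move left end past it): [f] len 1
Longest all-distinct length: 6.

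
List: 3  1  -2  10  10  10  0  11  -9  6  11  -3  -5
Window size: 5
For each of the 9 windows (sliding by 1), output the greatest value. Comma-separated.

10, 10, 10, 11, 11, 11, 11, 11, 11

(3, 1, -2, 10, 10) → max 10
(1, -2, 10, 10, 10) → max 10
(-2, 10, 10, 10, 0) → max 10
(10, 10, 10, 0, 11) → max 11
(10, 10, 0, 11, -9) → max 11
(10, 0, 11, -9, 6) → max 11
(0, 11, -9, 6, 11) → max 11
(11, -9, 6, 11, -3) → max 11
(-9, 6, 11, -3, -5) → max 11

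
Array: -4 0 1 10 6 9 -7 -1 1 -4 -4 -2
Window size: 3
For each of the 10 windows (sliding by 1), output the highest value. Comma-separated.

Sliding a size-3 window across the 12 values:
[-4, 0, 1] → max 1
[0, 1, 10] → max 10
[1, 10, 6] → max 10
[10, 6, 9] → max 10
[6, 9, -7] → max 9
[9, -7, -1] → max 9
[-7, -1, 1] → max 1
[-1, 1, -4] → max 1
[1, -4, -4] → max 1
[-4, -4, -2] → max -2

1, 10, 10, 10, 9, 9, 1, 1, 1, -2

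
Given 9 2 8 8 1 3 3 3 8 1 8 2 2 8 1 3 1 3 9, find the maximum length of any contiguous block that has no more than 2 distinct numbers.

add 9: window [9] (1 distinct), len 1
add 2: window [9, 2] (2 distinct), len 2
add 8: window [2, 8] (2 distinct), len 2
add 8: window [2, 8, 8] (2 distinct), len 3
add 1: window [8, 8, 1] (2 distinct), len 3
add 3: window [1, 3] (2 distinct), len 2
add 3: window [1, 3, 3] (2 distinct), len 3
add 3: window [1, 3, 3, 3] (2 distinct), len 4
add 8: window [3, 3, 3, 8] (2 distinct), len 4
add 1: window [8, 1] (2 distinct), len 2
add 8: window [8, 1, 8] (2 distinct), len 3
add 2: window [8, 2] (2 distinct), len 2
add 2: window [8, 2, 2] (2 distinct), len 3
add 8: window [8, 2, 2, 8] (2 distinct), len 4
add 1: window [8, 1] (2 distinct), len 2
add 3: window [1, 3] (2 distinct), len 2
add 1: window [1, 3, 1] (2 distinct), len 3
add 3: window [1, 3, 1, 3] (2 distinct), len 4
add 9: window [3, 9] (2 distinct), len 2
Longest length with ≤2 distinct: 4.

4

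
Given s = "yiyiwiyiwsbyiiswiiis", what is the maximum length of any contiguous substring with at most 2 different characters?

4

Extend right; when distinct count exceeds 2, shrink from the left:
add y: window [y] (1 distinct), len 1
add i: window [y, i] (2 distinct), len 2
add y: window [y, i, y] (2 distinct), len 3
add i: window [y, i, y, i] (2 distinct), len 4
add w: window [i, w] (2 distinct), len 2
add i: window [i, w, i] (2 distinct), len 3
add y: window [i, y] (2 distinct), len 2
add i: window [i, y, i] (2 distinct), len 3
add w: window [i, w] (2 distinct), len 2
add s: window [w, s] (2 distinct), len 2
add b: window [s, b] (2 distinct), len 2
add y: window [b, y] (2 distinct), len 2
add i: window [y, i] (2 distinct), len 2
add i: window [y, i, i] (2 distinct), len 3
add s: window [i, i, s] (2 distinct), len 3
add w: window [s, w] (2 distinct), len 2
add i: window [w, i] (2 distinct), len 2
add i: window [w, i, i] (2 distinct), len 3
add i: window [w, i, i, i] (2 distinct), len 4
add s: window [i, i, i, s] (2 distinct), len 4
Longest length with ≤2 distinct: 4.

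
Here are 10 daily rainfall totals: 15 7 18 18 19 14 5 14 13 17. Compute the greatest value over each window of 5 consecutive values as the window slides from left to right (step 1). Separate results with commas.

15 7 18 18 19 → max 19
7 18 18 19 14 → max 19
18 18 19 14 5 → max 19
18 19 14 5 14 → max 19
19 14 5 14 13 → max 19
14 5 14 13 17 → max 17

19, 19, 19, 19, 19, 17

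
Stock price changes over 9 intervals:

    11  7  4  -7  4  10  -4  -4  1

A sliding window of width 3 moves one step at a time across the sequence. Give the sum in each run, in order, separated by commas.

(11, 7, 4) → sum 22
(7, 4, -7) → sum 4
(4, -7, 4) → sum 1
(-7, 4, 10) → sum 7
(4, 10, -4) → sum 10
(10, -4, -4) → sum 2
(-4, -4, 1) → sum -7

22, 4, 1, 7, 10, 2, -7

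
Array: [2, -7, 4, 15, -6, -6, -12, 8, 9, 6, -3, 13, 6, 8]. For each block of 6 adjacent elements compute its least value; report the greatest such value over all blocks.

2 -7 4 15 -6 -6 → min -7
-7 4 15 -6 -6 -12 → min -12
4 15 -6 -6 -12 8 → min -12
15 -6 -6 -12 8 9 → min -12
-6 -6 -12 8 9 6 → min -12
-6 -12 8 9 6 -3 → min -12
-12 8 9 6 -3 13 → min -12
8 9 6 -3 13 6 → min -3
9 6 -3 13 6 8 → min -3
Greatest of these is -3.

-3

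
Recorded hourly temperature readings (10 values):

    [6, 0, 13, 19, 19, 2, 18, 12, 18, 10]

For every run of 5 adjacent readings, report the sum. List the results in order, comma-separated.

[6, 0, 13, 19, 19] → sum 57
[0, 13, 19, 19, 2] → sum 53
[13, 19, 19, 2, 18] → sum 71
[19, 19, 2, 18, 12] → sum 70
[19, 2, 18, 12, 18] → sum 69
[2, 18, 12, 18, 10] → sum 60

57, 53, 71, 70, 69, 60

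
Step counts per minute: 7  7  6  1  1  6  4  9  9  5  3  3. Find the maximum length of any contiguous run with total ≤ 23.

Extend to the right; shrink from the left whenever the sum exceeds 23:
[7] sum 7 len 1
[7, 7] sum 14 len 2
[7, 7, 6] sum 20 len 3
[7, 7, 6, 1] sum 21 len 4
[7, 7, 6, 1, 1] sum 22 len 5
[7, 6, 1, 1, 6] sum 21 len 5
[6, 1, 1, 6, 4] sum 18 len 5
[1, 1, 6, 4, 9] sum 21 len 5
[4, 9, 9] sum 22 len 3
[9, 9, 5] sum 23 len 3
[9, 5, 3] sum 17 len 3
[9, 5, 3, 3] sum 20 len 4
Longest length seen: 5.

5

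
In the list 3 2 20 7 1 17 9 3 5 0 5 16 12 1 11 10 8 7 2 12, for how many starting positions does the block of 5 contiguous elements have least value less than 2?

3 2 20 7 1 → min 1  < 2 ✓
2 20 7 1 17 → min 1  < 2 ✓
20 7 1 17 9 → min 1  < 2 ✓
7 1 17 9 3 → min 1  < 2 ✓
1 17 9 3 5 → min 1  < 2 ✓
17 9 3 5 0 → min 0  < 2 ✓
9 3 5 0 5 → min 0  < 2 ✓
3 5 0 5 16 → min 0  < 2 ✓
5 0 5 16 12 → min 0  < 2 ✓
0 5 16 12 1 → min 0  < 2 ✓
5 16 12 1 11 → min 1  < 2 ✓
16 12 1 11 10 → min 1  < 2 ✓
12 1 11 10 8 → min 1  < 2 ✓
1 11 10 8 7 → min 1  < 2 ✓
11 10 8 7 2 → min 2
10 8 7 2 12 → min 2
14 windows satisfy the condition.

14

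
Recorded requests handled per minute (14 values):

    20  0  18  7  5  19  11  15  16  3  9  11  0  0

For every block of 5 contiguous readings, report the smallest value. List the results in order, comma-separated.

0, 0, 5, 5, 5, 3, 3, 3, 0, 0

[20, 0, 18, 7, 5] → min 0
[0, 18, 7, 5, 19] → min 0
[18, 7, 5, 19, 11] → min 5
[7, 5, 19, 11, 15] → min 5
[5, 19, 11, 15, 16] → min 5
[19, 11, 15, 16, 3] → min 3
[11, 15, 16, 3, 9] → min 3
[15, 16, 3, 9, 11] → min 3
[16, 3, 9, 11, 0] → min 0
[3, 9, 11, 0, 0] → min 0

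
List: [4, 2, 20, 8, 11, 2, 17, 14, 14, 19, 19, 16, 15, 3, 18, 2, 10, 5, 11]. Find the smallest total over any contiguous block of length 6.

Each size-6 window and its sum:
(4, 2, 20, 8, 11, 2) → sum 47
(2, 20, 8, 11, 2, 17) → sum 60
(20, 8, 11, 2, 17, 14) → sum 72
(8, 11, 2, 17, 14, 14) → sum 66
(11, 2, 17, 14, 14, 19) → sum 77
(2, 17, 14, 14, 19, 19) → sum 85
(17, 14, 14, 19, 19, 16) → sum 99
(14, 14, 19, 19, 16, 15) → sum 97
(14, 19, 19, 16, 15, 3) → sum 86
(19, 19, 16, 15, 3, 18) → sum 90
(19, 16, 15, 3, 18, 2) → sum 73
(16, 15, 3, 18, 2, 10) → sum 64
(15, 3, 18, 2, 10, 5) → sum 53
(3, 18, 2, 10, 5, 11) → sum 49
Smallest of these is 47.

47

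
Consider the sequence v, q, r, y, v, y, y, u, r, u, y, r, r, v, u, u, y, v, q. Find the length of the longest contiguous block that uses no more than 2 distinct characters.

4

add v: window [v] (1 distinct), len 1
add q: window [v, q] (2 distinct), len 2
add r: window [q, r] (2 distinct), len 2
add y: window [r, y] (2 distinct), len 2
add v: window [y, v] (2 distinct), len 2
add y: window [y, v, y] (2 distinct), len 3
add y: window [y, v, y, y] (2 distinct), len 4
add u: window [y, y, u] (2 distinct), len 3
add r: window [u, r] (2 distinct), len 2
add u: window [u, r, u] (2 distinct), len 3
add y: window [u, y] (2 distinct), len 2
add r: window [y, r] (2 distinct), len 2
add r: window [y, r, r] (2 distinct), len 3
add v: window [r, r, v] (2 distinct), len 3
add u: window [v, u] (2 distinct), len 2
add u: window [v, u, u] (2 distinct), len 3
add y: window [u, u, y] (2 distinct), len 3
add v: window [y, v] (2 distinct), len 2
add q: window [v, q] (2 distinct), len 2
Longest length with ≤2 distinct: 4.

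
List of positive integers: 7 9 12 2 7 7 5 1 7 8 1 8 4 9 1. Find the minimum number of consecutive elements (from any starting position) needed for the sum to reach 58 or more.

add 7: running sum 7 < 58
add 9: running sum 16 < 58
add 12: running sum 28 < 58
add 2: running sum 30 < 58
add 7: running sum 37 < 58
add 7: running sum 44 < 58
add 5: running sum 49 < 58
add 1: running sum 50 < 58
add 7: running sum 57 < 58
add 8: shortest ending here [9, 12, 2, 7, 7, 5, 1, 7, 8] sum 58, len 9
add 1: shortest ending here [9, 12, 2, 7, 7, 5, 1, 7, 8, 1] sum 59, len 10
add 8: shortest ending here [12, 2, 7, 7, 5, 1, 7, 8, 1, 8] sum 58, len 10
add 4: shortest ending here [12, 2, 7, 7, 5, 1, 7, 8, 1, 8, 4] sum 62, len 11
add 9: shortest ending here [2, 7, 7, 5, 1, 7, 8, 1, 8, 4, 9] sum 59, len 11
add 1: shortest ending here [7, 7, 5, 1, 7, 8, 1, 8, 4, 9, 1] sum 58, len 11
Shortest qualifying length: 9.

9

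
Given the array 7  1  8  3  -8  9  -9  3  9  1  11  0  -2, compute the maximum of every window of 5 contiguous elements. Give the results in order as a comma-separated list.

[7, 1, 8, 3, -8] → max 8
[1, 8, 3, -8, 9] → max 9
[8, 3, -8, 9, -9] → max 9
[3, -8, 9, -9, 3] → max 9
[-8, 9, -9, 3, 9] → max 9
[9, -9, 3, 9, 1] → max 9
[-9, 3, 9, 1, 11] → max 11
[3, 9, 1, 11, 0] → max 11
[9, 1, 11, 0, -2] → max 11

8, 9, 9, 9, 9, 9, 11, 11, 11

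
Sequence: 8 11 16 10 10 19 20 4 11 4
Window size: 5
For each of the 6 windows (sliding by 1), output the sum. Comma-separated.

55, 66, 75, 63, 64, 58

Sliding a size-5 window across the 10 values:
8 11 16 10 10 → sum 55
11 16 10 10 19 → sum 66
16 10 10 19 20 → sum 75
10 10 19 20 4 → sum 63
10 19 20 4 11 → sum 64
19 20 4 11 4 → sum 58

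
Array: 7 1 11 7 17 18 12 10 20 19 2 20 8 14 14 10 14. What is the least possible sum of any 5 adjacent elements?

43

7 1 11 7 17 → sum 43
1 11 7 17 18 → sum 54
11 7 17 18 12 → sum 65
7 17 18 12 10 → sum 64
17 18 12 10 20 → sum 77
18 12 10 20 19 → sum 79
12 10 20 19 2 → sum 63
10 20 19 2 20 → sum 71
20 19 2 20 8 → sum 69
19 2 20 8 14 → sum 63
2 20 8 14 14 → sum 58
20 8 14 14 10 → sum 66
8 14 14 10 14 → sum 60
Least of these is 43.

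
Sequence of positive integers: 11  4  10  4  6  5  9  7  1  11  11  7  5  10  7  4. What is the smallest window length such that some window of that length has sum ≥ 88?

13

Extend right; whenever the sum reaches 88, record the length and shrink from the left:
add 11: running sum 11 < 88
add 4: running sum 15 < 88
add 10: running sum 25 < 88
add 4: running sum 29 < 88
add 6: running sum 35 < 88
add 5: running sum 40 < 88
add 9: running sum 49 < 88
add 7: running sum 56 < 88
add 1: running sum 57 < 88
add 11: running sum 68 < 88
add 11: running sum 79 < 88
add 7: running sum 86 < 88
end 12: [11, 4, 10, 4, 6, 5, 9, 7, 1, 11, 11, 7, 5] sum 91, len 13
end 13: [4, 10, 4, 6, 5, 9, 7, 1, 11, 11, 7, 5, 10] sum 90, len 13
end 14: [10, 4, 6, 5, 9, 7, 1, 11, 11, 7, 5, 10, 7] sum 93, len 13
end 15: [10, 4, 6, 5, 9, 7, 1, 11, 11, 7, 5, 10, 7, 4] sum 97, len 14
Shortest qualifying length: 13.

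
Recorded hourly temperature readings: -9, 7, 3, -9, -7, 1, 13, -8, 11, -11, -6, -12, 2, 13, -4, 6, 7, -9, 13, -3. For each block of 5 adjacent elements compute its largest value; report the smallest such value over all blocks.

[-9, 7, 3, -9, -7] → max 7
[7, 3, -9, -7, 1] → max 7
[3, -9, -7, 1, 13] → max 13
[-9, -7, 1, 13, -8] → max 13
[-7, 1, 13, -8, 11] → max 13
[1, 13, -8, 11, -11] → max 13
[13, -8, 11, -11, -6] → max 13
[-8, 11, -11, -6, -12] → max 11
[11, -11, -6, -12, 2] → max 11
[-11, -6, -12, 2, 13] → max 13
[-6, -12, 2, 13, -4] → max 13
[-12, 2, 13, -4, 6] → max 13
[2, 13, -4, 6, 7] → max 13
[13, -4, 6, 7, -9] → max 13
[-4, 6, 7, -9, 13] → max 13
[6, 7, -9, 13, -3] → max 13
Smallest of these is 7.

7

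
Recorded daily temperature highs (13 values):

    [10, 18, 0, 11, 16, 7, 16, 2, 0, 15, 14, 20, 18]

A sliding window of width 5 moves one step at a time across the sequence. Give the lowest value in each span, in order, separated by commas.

Sliding a size-5 window across the 13 values:
(10, 18, 0, 11, 16) → min 0
(18, 0, 11, 16, 7) → min 0
(0, 11, 16, 7, 16) → min 0
(11, 16, 7, 16, 2) → min 2
(16, 7, 16, 2, 0) → min 0
(7, 16, 2, 0, 15) → min 0
(16, 2, 0, 15, 14) → min 0
(2, 0, 15, 14, 20) → min 0
(0, 15, 14, 20, 18) → min 0

0, 0, 0, 2, 0, 0, 0, 0, 0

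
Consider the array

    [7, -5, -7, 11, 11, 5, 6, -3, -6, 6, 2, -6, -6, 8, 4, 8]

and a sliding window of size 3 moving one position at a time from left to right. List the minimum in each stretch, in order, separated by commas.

-7, -7, -7, 5, 5, -3, -6, -6, -6, -6, -6, -6, -6, 4

[7, -5, -7] → min -7
[-5, -7, 11] → min -7
[-7, 11, 11] → min -7
[11, 11, 5] → min 5
[11, 5, 6] → min 5
[5, 6, -3] → min -3
[6, -3, -6] → min -6
[-3, -6, 6] → min -6
[-6, 6, 2] → min -6
[6, 2, -6] → min -6
[2, -6, -6] → min -6
[-6, -6, 8] → min -6
[-6, 8, 4] → min -6
[8, 4, 8] → min 4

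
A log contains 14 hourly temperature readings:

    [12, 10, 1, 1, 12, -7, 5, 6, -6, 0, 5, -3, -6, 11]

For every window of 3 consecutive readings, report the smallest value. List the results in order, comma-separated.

Sliding a size-3 window across the 14 values:
12 10 1 → min 1
10 1 1 → min 1
1 1 12 → min 1
1 12 -7 → min -7
12 -7 5 → min -7
-7 5 6 → min -7
5 6 -6 → min -6
6 -6 0 → min -6
-6 0 5 → min -6
0 5 -3 → min -3
5 -3 -6 → min -6
-3 -6 11 → min -6

1, 1, 1, -7, -7, -7, -6, -6, -6, -3, -6, -6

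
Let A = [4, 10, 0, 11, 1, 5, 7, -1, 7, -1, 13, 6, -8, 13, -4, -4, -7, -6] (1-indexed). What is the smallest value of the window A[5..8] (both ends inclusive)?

-1

Elements at indices 5..8: 1, 5, 7, -1
min(1, 5, 7, -1) = -1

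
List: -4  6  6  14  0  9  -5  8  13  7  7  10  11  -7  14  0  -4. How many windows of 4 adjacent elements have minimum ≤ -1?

9

-4 6 6 14 → min -4  ≤ -1 ✓
6 6 14 0 → min 0
6 14 0 9 → min 0
14 0 9 -5 → min -5  ≤ -1 ✓
0 9 -5 8 → min -5  ≤ -1 ✓
9 -5 8 13 → min -5  ≤ -1 ✓
-5 8 13 7 → min -5  ≤ -1 ✓
8 13 7 7 → min 7
13 7 7 10 → min 7
7 7 10 11 → min 7
7 10 11 -7 → min -7  ≤ -1 ✓
10 11 -7 14 → min -7  ≤ -1 ✓
11 -7 14 0 → min -7  ≤ -1 ✓
-7 14 0 -4 → min -7  ≤ -1 ✓
9 windows satisfy the condition.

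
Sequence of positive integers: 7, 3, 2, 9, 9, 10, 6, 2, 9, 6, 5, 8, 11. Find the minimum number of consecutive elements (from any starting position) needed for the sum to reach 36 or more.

5

add 7: running sum 7 < 36
add 3: running sum 10 < 36
add 2: running sum 12 < 36
add 9: running sum 21 < 36
add 9: running sum 30 < 36
end 5: [7, 3, 2, 9, 9, 10] sum 40, len 6
end 6: [2, 9, 9, 10, 6] sum 36, len 5
end 7: [9, 9, 10, 6, 2] sum 36, len 5
end 8: [9, 10, 6, 2, 9] sum 36, len 5
end 9: [9, 10, 6, 2, 9, 6] sum 42, len 6
end 10: [10, 6, 2, 9, 6, 5] sum 38, len 6
end 11: [6, 2, 9, 6, 5, 8] sum 36, len 6
end 12: [9, 6, 5, 8, 11] sum 39, len 5
Shortest qualifying length: 5.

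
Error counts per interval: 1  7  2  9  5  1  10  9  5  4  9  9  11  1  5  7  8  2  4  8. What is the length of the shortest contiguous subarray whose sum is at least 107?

17

add 1: running sum 1 < 107
add 7: running sum 8 < 107
add 2: running sum 10 < 107
add 9: running sum 19 < 107
add 5: running sum 24 < 107
add 1: running sum 25 < 107
add 10: running sum 35 < 107
add 9: running sum 44 < 107
add 5: running sum 49 < 107
add 4: running sum 53 < 107
add 9: running sum 62 < 107
add 9: running sum 71 < 107
add 11: running sum 82 < 107
add 1: running sum 83 < 107
add 5: running sum 88 < 107
add 7: running sum 95 < 107
add 8: running sum 103 < 107
add 2: running sum 105 < 107
add 4: shortest ending here [7, 2, 9, 5, 1, 10, 9, 5, 4, 9, 9, 11, 1, 5, 7, 8, 2, 4] sum 108, len 18
add 8: shortest ending here [9, 5, 1, 10, 9, 5, 4, 9, 9, 11, 1, 5, 7, 8, 2, 4, 8] sum 107, len 17
Shortest qualifying length: 17.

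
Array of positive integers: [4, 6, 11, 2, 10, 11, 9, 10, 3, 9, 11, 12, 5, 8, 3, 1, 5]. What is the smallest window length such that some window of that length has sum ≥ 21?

2

add 4: running sum 4 < 21
add 6: running sum 10 < 21
end 2: [4, 6, 11] sum 21, len 3
end 3: [4, 6, 11, 2] sum 23, len 4
end 4: [11, 2, 10] sum 23, len 3
end 5: [10, 11] sum 21, len 2
end 6: [10, 11, 9] sum 30, len 3
end 7: [11, 9, 10] sum 30, len 3
end 8: [9, 10, 3] sum 22, len 3
end 9: [10, 3, 9] sum 22, len 3
end 10: [3, 9, 11] sum 23, len 3
end 11: [11, 12] sum 23, len 2
end 12: [11, 12, 5] sum 28, len 3
end 13: [12, 5, 8] sum 25, len 3
end 14: [12, 5, 8, 3] sum 28, len 4
end 15: [12, 5, 8, 3, 1] sum 29, len 5
end 16: [5, 8, 3, 1, 5] sum 22, len 5
Shortest qualifying length: 2.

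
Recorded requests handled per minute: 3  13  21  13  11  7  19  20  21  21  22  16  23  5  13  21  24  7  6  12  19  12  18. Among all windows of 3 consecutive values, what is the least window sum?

[3, 13, 21] → sum 37
[13, 21, 13] → sum 47
[21, 13, 11] → sum 45
[13, 11, 7] → sum 31
[11, 7, 19] → sum 37
[7, 19, 20] → sum 46
[19, 20, 21] → sum 60
[20, 21, 21] → sum 62
[21, 21, 22] → sum 64
[21, 22, 16] → sum 59
[22, 16, 23] → sum 61
[16, 23, 5] → sum 44
[23, 5, 13] → sum 41
[5, 13, 21] → sum 39
[13, 21, 24] → sum 58
[21, 24, 7] → sum 52
[24, 7, 6] → sum 37
[7, 6, 12] → sum 25
[6, 12, 19] → sum 37
[12, 19, 12] → sum 43
[19, 12, 18] → sum 49
Least of these is 25.

25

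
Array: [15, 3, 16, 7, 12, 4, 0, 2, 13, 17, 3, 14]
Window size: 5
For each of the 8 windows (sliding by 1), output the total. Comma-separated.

[15, 3, 16, 7, 12] → sum 53
[3, 16, 7, 12, 4] → sum 42
[16, 7, 12, 4, 0] → sum 39
[7, 12, 4, 0, 2] → sum 25
[12, 4, 0, 2, 13] → sum 31
[4, 0, 2, 13, 17] → sum 36
[0, 2, 13, 17, 3] → sum 35
[2, 13, 17, 3, 14] → sum 49

53, 42, 39, 25, 31, 36, 35, 49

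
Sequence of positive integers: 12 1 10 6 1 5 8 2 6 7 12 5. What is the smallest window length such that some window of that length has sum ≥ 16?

add 12: running sum 12 < 16
add 1: running sum 13 < 16
end 2: [12, 1, 10] sum 23, len 3
end 3: [10, 6] sum 16, len 2
end 4: [10, 6, 1] sum 17, len 3
end 5: [10, 6, 1, 5] sum 22, len 4
end 6: [6, 1, 5, 8] sum 20, len 4
end 7: [1, 5, 8, 2] sum 16, len 4
end 8: [8, 2, 6] sum 16, len 3
end 9: [8, 2, 6, 7] sum 23, len 4
end 10: [7, 12] sum 19, len 2
end 11: [12, 5] sum 17, len 2
Shortest qualifying length: 2.

2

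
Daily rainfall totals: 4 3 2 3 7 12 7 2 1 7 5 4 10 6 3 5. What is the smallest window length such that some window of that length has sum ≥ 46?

8

add 4: running sum 4 < 46
add 3: running sum 7 < 46
add 2: running sum 9 < 46
add 3: running sum 12 < 46
add 7: running sum 19 < 46
add 12: running sum 31 < 46
add 7: running sum 38 < 46
add 2: running sum 40 < 46
add 1: running sum 41 < 46
add 7: shortest ending here [4, 3, 2, 3, 7, 12, 7, 2, 1, 7] sum 48, len 10
add 5: shortest ending here [2, 3, 7, 12, 7, 2, 1, 7, 5] sum 46, len 9
add 4: shortest ending here [3, 7, 12, 7, 2, 1, 7, 5, 4] sum 48, len 9
add 10: shortest ending here [12, 7, 2, 1, 7, 5, 4, 10] sum 48, len 8
add 6: shortest ending here [12, 7, 2, 1, 7, 5, 4, 10, 6] sum 54, len 9
add 3: shortest ending here [12, 7, 2, 1, 7, 5, 4, 10, 6, 3] sum 57, len 10
add 5: shortest ending here [7, 2, 1, 7, 5, 4, 10, 6, 3, 5] sum 50, len 10
Shortest qualifying length: 8.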